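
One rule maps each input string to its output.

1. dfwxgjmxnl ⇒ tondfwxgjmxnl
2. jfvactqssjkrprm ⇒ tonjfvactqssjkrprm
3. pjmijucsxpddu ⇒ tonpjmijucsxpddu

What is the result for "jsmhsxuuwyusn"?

In each case the input is transformed by: prepend "ton".
"jsmhsxuuwyusn" → "tonjsmhsxuuwyusn".

tonjsmhsxuuwyusn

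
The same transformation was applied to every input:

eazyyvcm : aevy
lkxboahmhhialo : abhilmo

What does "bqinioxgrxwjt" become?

bijorwx

Each output is the input with this applied: sort the characters into alphabetical order, then keep every other character starting from the first (positions 1st, 3rd, 5th, ...).
Working it through for "bqinioxgrxwjt": intermediate "bgiijnoqrtwxx", final "bijorwx".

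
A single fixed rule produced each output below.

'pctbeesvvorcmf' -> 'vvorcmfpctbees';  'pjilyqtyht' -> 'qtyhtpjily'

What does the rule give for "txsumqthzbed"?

thzbedtxsumq

The pattern: swap the front and back halves of the string.
For "txsumqthzbed" the result is "thzbedtxsumq".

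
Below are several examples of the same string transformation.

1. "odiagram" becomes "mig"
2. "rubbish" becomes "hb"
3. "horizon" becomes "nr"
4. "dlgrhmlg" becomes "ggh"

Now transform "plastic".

ca

The rule is to take characters alternately from the front and the back (1st, last, 2nd, 2nd-last, ...), then keep one character in every 3, starting at position 2 (positions 2nd, 5th, 8th, ...).
Applying both steps to "plastic": "pcliats", then "ca".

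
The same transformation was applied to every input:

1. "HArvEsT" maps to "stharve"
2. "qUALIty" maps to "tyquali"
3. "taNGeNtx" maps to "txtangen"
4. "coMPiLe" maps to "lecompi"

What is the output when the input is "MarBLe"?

lemarb

The transformation: move the last 2 characters to the front (rotate right by 2), then convert every letter to lowercase.
On "MarBLe" that produces "lemarb".
(Check on "HArvEsT": → "sTHArvE" → "stharve" ✓)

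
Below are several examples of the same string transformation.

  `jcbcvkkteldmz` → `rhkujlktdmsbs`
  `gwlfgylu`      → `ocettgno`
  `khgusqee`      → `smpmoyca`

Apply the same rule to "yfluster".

gznmtbca

What's happening: take characters alternately from the front and the back (1st, last, 2nd, 2nd-last, ...), then shift every letter 8 places forward in the alphabet (wrapping around).
Starting from "yfluster": after the first operation, "yrfeltus"; after the second, "gznmtbca".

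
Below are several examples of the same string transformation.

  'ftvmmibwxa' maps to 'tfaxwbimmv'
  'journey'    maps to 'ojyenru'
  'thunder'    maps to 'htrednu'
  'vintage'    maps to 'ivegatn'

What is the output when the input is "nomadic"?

oncidam

The pattern: reverse the string, then move the last 2 characters to the front (rotate right by 2).
"nomadic" → "cidamon" → "oncidam".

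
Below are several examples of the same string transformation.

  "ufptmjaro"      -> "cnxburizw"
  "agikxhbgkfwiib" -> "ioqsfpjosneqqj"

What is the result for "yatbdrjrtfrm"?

gibjlzrzbnzu

The transformation: shift every letter 8 places forward in the alphabet (wrapping around).
Doing the same to "yatbdrjrtfrm": "gibjlzrzbnzu".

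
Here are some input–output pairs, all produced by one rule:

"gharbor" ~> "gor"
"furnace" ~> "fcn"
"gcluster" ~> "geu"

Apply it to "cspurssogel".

Looking at the pairs, the operation is to take characters alternately from the front and the back (1st, last, 2nd, 2nd-last, ...), then keep one character in every 3, starting at position 1 (positions 1st, 4th, 7th, ...).
Applying both steps to "cspurssogel": "clsepguorss", then "ceus".

ceus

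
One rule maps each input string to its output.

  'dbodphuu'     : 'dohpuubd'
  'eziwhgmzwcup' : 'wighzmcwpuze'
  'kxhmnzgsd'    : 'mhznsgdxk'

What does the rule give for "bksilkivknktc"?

isklvinktkckb

What's happening: swap each adjacent pair of characters (1↔2, 3↔4, ...), then move the first 2 characters to the end (rotate left by 2).
"bksilkivknktc" → "kbisklvinktkc" → "isklvinktkckb".
(Check on "kxhmnzgsd": → "xkmhznsgd" → "mhznsgdxk" ✓)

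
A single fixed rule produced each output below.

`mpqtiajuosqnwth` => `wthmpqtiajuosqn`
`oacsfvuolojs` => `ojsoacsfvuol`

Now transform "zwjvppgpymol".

molzwjvppgpy

What's happening: move the last 3 characters to the front (rotate right by 3).
So "zwjvppgpymol" becomes "molzwjvppgpy".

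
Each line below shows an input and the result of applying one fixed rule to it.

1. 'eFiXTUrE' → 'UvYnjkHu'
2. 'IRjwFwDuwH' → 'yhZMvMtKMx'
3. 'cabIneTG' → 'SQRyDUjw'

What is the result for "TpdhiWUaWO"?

The transformation: shift every letter 10 places backward in the alphabet (wrapping around), then flip the case of every letter.
"TpdhiWUaWO" → "JftxyMKqME" → "jFTXYmkQme".

jFTXYmkQme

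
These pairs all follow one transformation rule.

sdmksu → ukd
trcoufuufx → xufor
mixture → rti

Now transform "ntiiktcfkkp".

Rule — keep every other character starting from the second (positions 2nd, 4th, 6th, ...), then reverse the string.
"ntiiktcfkkp" → "titfk" → "kftit".

kftit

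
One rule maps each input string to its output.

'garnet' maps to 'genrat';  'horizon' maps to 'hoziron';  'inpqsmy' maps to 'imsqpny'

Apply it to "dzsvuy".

duvszy

The transformation: reverse the string, then swap the first and last characters.
On "dzsvuy": the first step gives "yuvszd", and the second then gives "duvszy".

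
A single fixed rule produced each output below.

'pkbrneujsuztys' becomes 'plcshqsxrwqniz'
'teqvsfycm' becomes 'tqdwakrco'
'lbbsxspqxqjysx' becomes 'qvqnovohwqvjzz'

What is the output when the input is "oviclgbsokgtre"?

Looking at the pairs, the operation is to move the first 3 characters to the end (rotate left by 3), then shift every letter 2 places backward in the alphabet (wrapping around).
"oviclgbsokgtre" → "clgbsokgtreovi" → "ajezqmierpcmtg".

ajezqmierpcmtg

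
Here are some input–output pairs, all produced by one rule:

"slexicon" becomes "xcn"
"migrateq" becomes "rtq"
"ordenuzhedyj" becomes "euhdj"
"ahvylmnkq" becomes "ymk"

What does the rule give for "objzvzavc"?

zzv

Looking at the pairs, the operation is to delete the first 3 characters, then keep every other character starting from the first (positions 1st, 3rd, 5th, ...).
"objzvzavc" → "zvzavc" → "zzv".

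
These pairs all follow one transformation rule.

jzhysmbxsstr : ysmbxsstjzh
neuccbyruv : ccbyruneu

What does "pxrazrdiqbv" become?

azrdiqbpxr

The transformation: delete the last character, then move the first 3 characters to the end (rotate left by 3).
Starting from "pxrazrdiqbv": after the first operation, "pxrazrdiqb"; after the second, "azrdiqbpxr".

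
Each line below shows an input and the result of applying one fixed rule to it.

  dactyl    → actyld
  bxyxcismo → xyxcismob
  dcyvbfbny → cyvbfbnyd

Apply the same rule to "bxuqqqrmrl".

xuqqqrmrlb

Rule — move the first character to the end.
Applying that to "bxuqqqrmrl" gives "xuqqqrmrlb".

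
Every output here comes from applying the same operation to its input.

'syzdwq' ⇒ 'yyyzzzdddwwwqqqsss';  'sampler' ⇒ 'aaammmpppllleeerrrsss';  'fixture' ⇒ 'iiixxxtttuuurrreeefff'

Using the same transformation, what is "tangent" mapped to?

The pattern: move the first character to the end, then repeat every character 3 times.
On "tangent" that produces "aaannngggeeennntttttt".

aaannngggeeennntttttt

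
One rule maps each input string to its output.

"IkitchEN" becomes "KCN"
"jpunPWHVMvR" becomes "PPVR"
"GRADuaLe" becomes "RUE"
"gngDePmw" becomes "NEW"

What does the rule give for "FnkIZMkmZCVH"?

Looking at the pairs, the operation is to keep one character in every 3, starting at position 2 (positions 2nd, 5th, 8th, ...), then convert every letter to uppercase.
"FnkIZMkmZCVH" → "nZmV" → "NZMV".

NZMV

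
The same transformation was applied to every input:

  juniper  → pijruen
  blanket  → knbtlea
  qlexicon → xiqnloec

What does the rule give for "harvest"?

In each case the input is transformed by: take characters alternately from the front and the back (1st, last, 2nd, 2nd-last, ...), then move the last 2 characters to the front (rotate right by 2).
Working it through for "harvest": intermediate "htasrev", final "evhtasr".

evhtasr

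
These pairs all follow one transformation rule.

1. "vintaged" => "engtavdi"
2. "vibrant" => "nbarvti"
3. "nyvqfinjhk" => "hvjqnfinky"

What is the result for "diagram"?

aargdmi

In each case the input is transformed by: take characters alternately from the front and the back (1st, last, 2nd, 2nd-last, ...), then move the first 3 characters to the end (rotate left by 3).
"diagram" → "aargdmi".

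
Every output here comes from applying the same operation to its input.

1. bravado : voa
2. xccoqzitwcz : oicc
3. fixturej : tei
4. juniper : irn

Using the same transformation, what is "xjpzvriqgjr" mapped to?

Looking at the pairs, the operation is to move the first 3 characters to the end (rotate left by 3), then keep one character in every 3, starting at position 1 (positions 1st, 4th, 7th, ...).
Starting from "xjpzvriqgjr": after the first operation, "zvriqgjrxjp"; after the second, "zijj".

zijj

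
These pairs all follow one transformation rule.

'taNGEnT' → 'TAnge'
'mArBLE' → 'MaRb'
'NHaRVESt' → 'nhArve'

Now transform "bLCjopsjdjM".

Looking at the pairs, the operation is to flip the case of every letter, then delete the last 2 characters.
"bLCjopsjdjM" → "BlcJOPSJD".

BlcJOPSJD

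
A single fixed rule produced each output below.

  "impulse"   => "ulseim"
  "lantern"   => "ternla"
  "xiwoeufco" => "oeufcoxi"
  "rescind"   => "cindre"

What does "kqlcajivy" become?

cajivykq

What's happening: move the first 2 characters to the end (rotate left by 2), then delete the first character.
"kqlcajivy" → "lcajivykq" → "cajivykq".
(Check on "rescind": → "scindre" → "cindre" ✓)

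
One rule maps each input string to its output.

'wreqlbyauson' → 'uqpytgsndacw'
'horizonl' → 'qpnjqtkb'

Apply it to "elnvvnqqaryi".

The transformation: shift every letter 2 places forward in the alphabet (wrapping around), then move the last 3 characters to the front (rotate right by 3).
On "elnvvnqqaryi": the first step gives "gnpxxpssctak", and the second then gives "takgnpxxpssc".

takgnpxxpssc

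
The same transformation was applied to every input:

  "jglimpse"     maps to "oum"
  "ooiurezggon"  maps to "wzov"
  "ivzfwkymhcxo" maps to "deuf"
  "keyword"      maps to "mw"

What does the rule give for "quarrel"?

cz

Each output is the input with this applied: shift every letter 8 places forward in the alphabet (wrapping around), then keep one character in every 3, starting at position 2 (positions 2nd, 5th, 8th, ...).
Applying both steps to "quarrel": "ycizzmt", then "cz".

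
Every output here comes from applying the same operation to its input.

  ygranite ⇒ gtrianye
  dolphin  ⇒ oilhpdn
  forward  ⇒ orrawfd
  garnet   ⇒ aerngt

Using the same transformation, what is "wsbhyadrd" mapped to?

srbdhaywd

The pattern: take characters alternately from the front and the back (1st, last, 2nd, 2nd-last, ...), then move the first 2 characters to the end (rotate left by 2).
So "wsbhyadrd" becomes "srbdhaywd".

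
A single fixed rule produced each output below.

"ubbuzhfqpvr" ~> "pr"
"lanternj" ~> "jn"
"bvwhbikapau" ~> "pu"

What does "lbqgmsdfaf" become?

The rule is to swap each adjacent pair of characters (1↔2, 3↔4, ...), then keep only the last 2 characters.
So "lbqgmsdfaf" becomes "fa".

fa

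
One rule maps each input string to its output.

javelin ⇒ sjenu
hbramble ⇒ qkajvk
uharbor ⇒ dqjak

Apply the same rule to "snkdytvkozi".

bwtmhcetx

In each case the input is transformed by: delete the last 2 characters, then shift every letter 9 places forward in the alphabet (wrapping around).
Applying both steps to "snkdytvkozi": "snkdytvko", then "bwtmhcetx".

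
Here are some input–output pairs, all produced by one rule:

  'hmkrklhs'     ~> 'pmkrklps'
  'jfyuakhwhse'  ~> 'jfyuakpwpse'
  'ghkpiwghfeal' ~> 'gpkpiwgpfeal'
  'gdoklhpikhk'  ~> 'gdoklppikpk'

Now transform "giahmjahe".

In each case the input is transformed by: replace every "h" with "p".
For "giahmjahe" the result is "giapmjape".

giapmjape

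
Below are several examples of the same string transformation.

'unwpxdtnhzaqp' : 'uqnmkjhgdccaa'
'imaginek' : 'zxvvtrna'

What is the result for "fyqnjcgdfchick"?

xwvutssqppplda

Looking at the pairs, the operation is to shift every letter 13 places forward in the alphabet (wrapping around) — i.e. ROT13, then sort the characters into reverse alphabetical order.
Applying both steps to "fyqnjcgdfchick": "sldawptqspuvpx", then "xwvutssqppplda".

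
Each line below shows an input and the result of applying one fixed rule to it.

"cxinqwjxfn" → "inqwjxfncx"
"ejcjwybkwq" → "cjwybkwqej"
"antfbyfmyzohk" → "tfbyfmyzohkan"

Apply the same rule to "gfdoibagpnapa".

doibagpnapagf

In each case the input is transformed by: move the first 2 characters to the end (rotate left by 2).
For "gfdoibagpnapa" the result is "doibagpnapagf".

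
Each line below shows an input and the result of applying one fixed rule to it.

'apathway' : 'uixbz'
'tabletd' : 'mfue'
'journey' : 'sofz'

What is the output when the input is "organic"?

bojd

Each output is the input with this applied: shift every letter 1 place forward in the alphabet (wrapping around), then delete the first 3 characters.
Starting from "organic": after the first operation, "pshbojd"; after the second, "bojd".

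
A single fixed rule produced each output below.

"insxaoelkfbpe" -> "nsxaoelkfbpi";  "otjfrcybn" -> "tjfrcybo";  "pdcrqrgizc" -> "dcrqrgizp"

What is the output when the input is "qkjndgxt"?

kjndgxq

The transformation: swap the first and last characters, then delete the first character.
"qkjndgxt" → "kjndgxq".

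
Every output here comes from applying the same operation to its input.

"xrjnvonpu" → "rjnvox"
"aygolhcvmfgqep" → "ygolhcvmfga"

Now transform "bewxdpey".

The rule is to delete the last 3 characters, then move the first character to the end.
Applying both steps to "bewxdpey": "bewxd", then "ewxdb".

ewxdb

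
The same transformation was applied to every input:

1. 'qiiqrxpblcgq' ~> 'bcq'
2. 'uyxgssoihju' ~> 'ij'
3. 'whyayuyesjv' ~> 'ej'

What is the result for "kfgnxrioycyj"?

In each case the input is transformed by: keep every other character starting from the second (positions 2nd, 4th, 6th, ...), then delete the first 3 characters.
Applying both steps to "kfgnxrioycyj": "fnrocj", then "ocj".
(Check on "qiiqrxpblcgq": → "iqxbcq" → "bcq" ✓)

ocj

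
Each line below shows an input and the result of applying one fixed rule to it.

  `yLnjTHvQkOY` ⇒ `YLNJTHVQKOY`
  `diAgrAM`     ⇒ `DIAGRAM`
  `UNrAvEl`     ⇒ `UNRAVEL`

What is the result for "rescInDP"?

What's happening: convert every letter to uppercase.
"rescInDP" → "RESCINDP".

RESCINDP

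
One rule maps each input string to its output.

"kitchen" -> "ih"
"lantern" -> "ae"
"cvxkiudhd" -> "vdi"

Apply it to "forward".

Rule — take characters alternately from the front and the back (1st, last, 2nd, 2nd-last, ...), then keep one character in every 3, starting at position 3 (positions 3rd, 6th, 9th, ...).
So "forward" becomes "oa".

oa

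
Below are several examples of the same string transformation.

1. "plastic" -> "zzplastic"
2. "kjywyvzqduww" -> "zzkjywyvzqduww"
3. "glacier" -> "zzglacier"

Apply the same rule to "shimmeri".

zzshimmeri

Each output is the input with this applied: prepend "zz".
For "shimmeri" the result is "zzshimmeri".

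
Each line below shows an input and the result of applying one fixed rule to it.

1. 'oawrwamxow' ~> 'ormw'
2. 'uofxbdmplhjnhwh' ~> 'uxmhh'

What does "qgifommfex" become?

What's happening: keep one character in every 3, starting at position 1 (positions 1st, 4th, 7th, ...).
On "qgifommfex" that produces "qfmx".

qfmx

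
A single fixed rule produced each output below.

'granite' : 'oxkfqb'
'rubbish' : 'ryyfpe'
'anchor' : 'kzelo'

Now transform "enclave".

Rule — shift every letter 3 places backward in the alphabet (wrapping around), then delete the first character.
"enclave" → "bkzixsb" → "kzixsb".

kzixsb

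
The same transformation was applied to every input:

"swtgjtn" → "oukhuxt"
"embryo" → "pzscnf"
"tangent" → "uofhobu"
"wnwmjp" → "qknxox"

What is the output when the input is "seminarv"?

wsbojnft

In each case the input is transformed by: shift every letter 1 place forward in the alphabet (wrapping around), then reverse the string.
Starting from "seminarv": after the first operation, "tfnjobsw"; after the second, "wsbojnft".
(Check on "tangent": → "ubohfou" → "uofhobu" ✓)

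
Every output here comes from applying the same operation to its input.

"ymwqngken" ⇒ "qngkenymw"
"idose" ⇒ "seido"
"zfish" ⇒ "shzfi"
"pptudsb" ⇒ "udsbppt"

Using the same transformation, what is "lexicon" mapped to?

iconlex

What's happening: move the first 3 characters to the end (rotate left by 3).
For "lexicon" the result is "iconlex".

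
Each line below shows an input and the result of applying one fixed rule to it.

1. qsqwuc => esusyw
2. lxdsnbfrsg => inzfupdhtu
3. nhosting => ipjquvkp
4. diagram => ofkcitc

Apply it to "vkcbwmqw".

yxmedyos

The transformation: move the last character to the front, then shift every letter 2 places forward in the alphabet (wrapping around).
Doing the same to "vkcbwmqw": "yxmedyos".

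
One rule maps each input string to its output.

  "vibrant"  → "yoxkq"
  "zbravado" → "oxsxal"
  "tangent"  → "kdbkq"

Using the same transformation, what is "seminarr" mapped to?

jfkxoo

Each output is the input with this applied: delete the first 2 characters, then shift every letter 3 places backward in the alphabet (wrapping around).
Applying both steps to "seminarr": "minarr", then "jfkxoo".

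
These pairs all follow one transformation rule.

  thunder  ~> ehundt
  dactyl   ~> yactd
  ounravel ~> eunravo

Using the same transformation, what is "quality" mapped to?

tualiq

Looking at the pairs, the operation is to delete the last character, then swap the first and last characters.
For "quality", step one produces "qualit"; step two turns that into "tualiq".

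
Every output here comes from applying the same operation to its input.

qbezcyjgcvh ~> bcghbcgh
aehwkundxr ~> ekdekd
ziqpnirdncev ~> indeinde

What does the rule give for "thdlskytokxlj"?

The pattern: keep one character in every 3, starting at position 2 (positions 2nd, 5th, 8th, ...), then write the whole string twice.
Applying both steps to "thdlskytokxlj": "hstx", then "hstxhstx".

hstxhstx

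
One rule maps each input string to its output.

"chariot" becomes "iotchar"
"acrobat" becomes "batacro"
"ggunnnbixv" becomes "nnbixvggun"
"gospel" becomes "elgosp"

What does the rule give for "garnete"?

etegarn

Each output is the input with this applied: move the first 3 characters to the end (rotate left by 3), then move the first character to the end.
Applying both steps to "garnete": "netegar", then "etegarn".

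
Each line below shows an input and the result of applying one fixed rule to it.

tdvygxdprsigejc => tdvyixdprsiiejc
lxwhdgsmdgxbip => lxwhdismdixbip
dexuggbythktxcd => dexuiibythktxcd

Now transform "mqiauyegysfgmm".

mqiauyeiysfimm

The transformation: replace every "g" with "i".
On "mqiauyegysfgmm" that produces "mqiauyeiysfimm".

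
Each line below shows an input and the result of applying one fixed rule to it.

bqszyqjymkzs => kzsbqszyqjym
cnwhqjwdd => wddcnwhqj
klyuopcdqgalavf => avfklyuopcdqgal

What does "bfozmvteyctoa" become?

The transformation: move the last 3 characters to the front (rotate right by 3).
"bfozmvteyctoa" → "toabfozmvteyc".

toabfozmvteyc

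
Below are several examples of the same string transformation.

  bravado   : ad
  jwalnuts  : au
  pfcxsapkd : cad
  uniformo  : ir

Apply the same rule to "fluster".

ue

What's happening: keep one character in every 3, starting at position 3 (positions 3rd, 6th, 9th, ...).
Applying that to "fluster" gives "ue".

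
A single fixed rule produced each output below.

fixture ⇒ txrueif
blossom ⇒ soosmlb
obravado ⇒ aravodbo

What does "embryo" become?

The pattern: swap each adjacent pair of characters (1↔2, 3↔4, ...), then move the first 2 characters to the end (rotate left by 2).
Applying both steps to "embryo": "merboy", then "rboyme".

rboyme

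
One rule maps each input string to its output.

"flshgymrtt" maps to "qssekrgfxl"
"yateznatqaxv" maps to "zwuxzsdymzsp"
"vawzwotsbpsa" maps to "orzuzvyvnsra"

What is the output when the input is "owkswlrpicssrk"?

The transformation: shift every letter 1 place backward in the alphabet (wrapping around), then move the last 3 characters to the front (rotate right by 3).
Starting from "owkswlrpicssrk": after the first operation, "nvjrvkqohbrrqj"; after the second, "rqjnvjrvkqohbr".

rqjnvjrvkqohbr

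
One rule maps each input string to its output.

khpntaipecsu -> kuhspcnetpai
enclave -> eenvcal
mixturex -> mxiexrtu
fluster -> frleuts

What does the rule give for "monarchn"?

mnohncar

The pattern: take characters alternately from the front and the back (1st, last, 2nd, 2nd-last, ...).
So "monarchn" becomes "mnohncar".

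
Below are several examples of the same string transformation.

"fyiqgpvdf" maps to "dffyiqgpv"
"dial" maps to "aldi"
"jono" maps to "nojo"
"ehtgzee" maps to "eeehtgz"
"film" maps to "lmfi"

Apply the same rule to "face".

cefa

The pattern: move the last 2 characters to the front (rotate right by 2).
"face" → "cefa".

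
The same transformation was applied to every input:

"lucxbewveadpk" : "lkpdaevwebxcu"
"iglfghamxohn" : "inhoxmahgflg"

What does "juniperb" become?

The rule is to move the first character to the end, then reverse the string.
On "juniperb": the first step gives "uniperbj", and the second then gives "jbrepinu".

jbrepinu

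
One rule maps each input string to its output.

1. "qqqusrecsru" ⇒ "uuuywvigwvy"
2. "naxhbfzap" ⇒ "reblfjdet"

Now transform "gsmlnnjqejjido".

kwqprrnuinnmhs

Each output is the input with this applied: shift every letter 4 places forward in the alphabet (wrapping around).
"gsmlnnjqejjido" → "kwqprrnuinnmhs".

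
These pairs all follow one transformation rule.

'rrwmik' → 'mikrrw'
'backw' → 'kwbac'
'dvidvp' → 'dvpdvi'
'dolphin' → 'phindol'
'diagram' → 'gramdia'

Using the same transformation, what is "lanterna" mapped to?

ternalan

Rule — move the first 3 characters to the end (rotate left by 3).
Doing the same to "lanterna": "ternalan".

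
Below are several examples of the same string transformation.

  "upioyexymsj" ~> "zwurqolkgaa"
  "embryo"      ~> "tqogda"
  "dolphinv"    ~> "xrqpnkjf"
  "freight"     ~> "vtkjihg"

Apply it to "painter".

The rule is to shift every letter 2 places forward in the alphabet (wrapping around), then sort the characters into reverse alphabetical order.
Applying that to "painter" gives "vtrpkgc".

vtrpkgc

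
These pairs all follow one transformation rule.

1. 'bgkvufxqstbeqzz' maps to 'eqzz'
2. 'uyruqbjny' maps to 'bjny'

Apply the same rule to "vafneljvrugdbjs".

Rule — keep only the last 4 characters.
Applying that to "vafneljvrugdbjs" gives "dbjs".

dbjs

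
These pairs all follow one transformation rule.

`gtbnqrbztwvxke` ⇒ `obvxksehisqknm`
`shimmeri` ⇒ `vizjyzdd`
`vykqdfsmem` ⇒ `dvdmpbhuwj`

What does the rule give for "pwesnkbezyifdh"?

Each output is the input with this applied: shift every letter 9 places backward in the alphabet (wrapping around), then move the last 3 characters to the front (rotate right by 3).
Working it through for "pwesnkbezyifdh": intermediate "gnvjebsvqpzwuy", final "wuygnvjebsvqpz".
(Check on "shimmeri": → "jyzddviz" → "vizjyzdd" ✓)

wuygnvjebsvqpz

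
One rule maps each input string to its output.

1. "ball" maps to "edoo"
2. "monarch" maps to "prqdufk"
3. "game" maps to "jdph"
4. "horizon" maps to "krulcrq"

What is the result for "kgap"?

njds

Rule — shift every letter 3 places forward in the alphabet (wrapping around).
"kgap" → "njds".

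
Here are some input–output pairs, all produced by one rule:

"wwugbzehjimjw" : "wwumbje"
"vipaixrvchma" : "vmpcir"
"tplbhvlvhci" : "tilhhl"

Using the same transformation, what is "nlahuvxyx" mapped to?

Each output is the input with this applied: keep every other character starting from the first (positions 1st, 3rd, 5th, ...), then take characters alternately from the front and the back (1st, last, 2nd, 2nd-last, ...).
"nlahuvxyx" → "nauxx" → "nxaxu".

nxaxu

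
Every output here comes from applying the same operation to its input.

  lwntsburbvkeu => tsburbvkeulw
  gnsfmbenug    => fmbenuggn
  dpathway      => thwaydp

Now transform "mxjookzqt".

ookzqtmx

Rule — move the first 2 characters to the end (rotate left by 2), then delete the first character.
Doing the same to "mxjookzqt": "ookzqtmx".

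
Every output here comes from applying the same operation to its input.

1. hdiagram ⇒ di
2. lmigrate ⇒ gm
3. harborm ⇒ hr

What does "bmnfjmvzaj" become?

Each output is the input with this applied: sort the characters into alphabetical order, then keep one character in every 3, starting at position 3 (positions 3rd, 6th, 9th, ...).
Starting from "bmnfjmvzaj": after the first operation, "abfjjmmnvz"; after the second, "fmv".
(Check on "hdiagram": → "aadghimr" → "di" ✓)

fmv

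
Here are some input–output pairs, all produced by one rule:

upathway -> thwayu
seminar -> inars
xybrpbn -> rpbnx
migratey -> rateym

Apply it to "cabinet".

What's happening: move the first character to the end, then delete the first 2 characters.
"cabinet" → "abinetc" → "inetc".

inetc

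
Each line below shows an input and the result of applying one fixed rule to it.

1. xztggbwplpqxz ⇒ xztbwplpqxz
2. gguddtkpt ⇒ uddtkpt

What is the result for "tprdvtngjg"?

tprdvtnj

Looking at the pairs, the operation is to remove every "g".
For "tprdvtngjg" the result is "tprdvtnj".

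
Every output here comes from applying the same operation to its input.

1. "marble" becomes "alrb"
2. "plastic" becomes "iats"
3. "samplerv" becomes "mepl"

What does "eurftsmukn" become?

fmts

Looking at the pairs, the operation is to take characters alternately from the front and the back (1st, last, 2nd, 2nd-last, ...), then keep only the last 4 characters.
On "eurftsmukn": the first step gives "enukrufmts", and the second then gives "fmts".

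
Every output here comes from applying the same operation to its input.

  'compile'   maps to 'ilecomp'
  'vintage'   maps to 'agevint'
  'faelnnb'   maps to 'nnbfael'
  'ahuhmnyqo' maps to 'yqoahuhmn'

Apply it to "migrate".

Rule — move the last 3 characters to the front (rotate right by 3).
So "migrate" becomes "atemigr".

atemigr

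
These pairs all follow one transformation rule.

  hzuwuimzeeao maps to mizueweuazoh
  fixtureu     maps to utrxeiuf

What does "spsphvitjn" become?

The pattern: swap the front and back halves of the string, then take characters alternately from the front and the back (1st, last, 2nd, 2nd-last, ...).
For "spsphvitjn", step one produces "vitjnspsph"; step two turns that into "vhiptsjpns".

vhiptsjpns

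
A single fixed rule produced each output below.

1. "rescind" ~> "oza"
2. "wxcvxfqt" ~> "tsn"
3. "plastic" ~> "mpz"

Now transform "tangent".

The pattern: keep one character in every 3, starting at position 1 (positions 1st, 4th, 7th, ...), then shift every letter 3 places backward in the alphabet (wrapping around).
"tangent" → "tgt" → "qdq".

qdq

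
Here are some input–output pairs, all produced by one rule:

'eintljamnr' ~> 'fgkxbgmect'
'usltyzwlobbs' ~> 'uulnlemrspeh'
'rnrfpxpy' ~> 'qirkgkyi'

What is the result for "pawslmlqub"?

jnuitplefe

Rule — move the last 3 characters to the front (rotate right by 3), then shift every letter 7 places backward in the alphabet (wrapping around).
"pawslmlqub" → "qubpawslml" → "jnuitplefe".
(Check on "rnrfpxpy": → "xpyrnrfp" → "qirkgkyi" ✓)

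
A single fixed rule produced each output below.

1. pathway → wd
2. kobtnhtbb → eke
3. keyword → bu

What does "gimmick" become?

Rule — keep one character in every 3, starting at position 3 (positions 3rd, 6th, 9th, ...), then shift every letter 3 places forward in the alphabet (wrapping around).
Working it through for "gimmick": intermediate "mc", final "pf".

pf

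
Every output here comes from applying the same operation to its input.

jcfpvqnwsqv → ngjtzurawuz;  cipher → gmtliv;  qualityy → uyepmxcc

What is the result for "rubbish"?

vyffmwl

The pattern: shift every letter 4 places forward in the alphabet (wrapping around).
So "rubbish" becomes "vyffmwl".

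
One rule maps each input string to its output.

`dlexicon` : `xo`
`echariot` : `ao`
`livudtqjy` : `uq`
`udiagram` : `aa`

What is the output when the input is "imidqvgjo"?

Each output is the input with this applied: delete the first character, then keep one character in every 3, starting at position 3 (positions 3rd, 6th, 9th, ...).
For "imidqvgjo", step one produces "midqvgjo"; step two turns that into "dg".
(Check on "udiagram": → "diagram" → "aa" ✓)

dg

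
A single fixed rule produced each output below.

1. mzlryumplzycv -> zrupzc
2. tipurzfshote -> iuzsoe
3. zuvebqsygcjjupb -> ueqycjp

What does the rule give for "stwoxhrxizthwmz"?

tohxzhm

Each output is the input with this applied: keep every other character starting from the second (positions 2nd, 4th, 6th, ...).
So "stwoxhrxizthwmz" becomes "tohxzhm".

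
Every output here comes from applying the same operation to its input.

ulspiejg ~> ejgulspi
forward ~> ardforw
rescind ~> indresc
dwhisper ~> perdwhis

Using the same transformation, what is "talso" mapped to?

What's happening: move the last 3 characters to the front (rotate right by 3).
On "talso" that produces "lsota".

lsota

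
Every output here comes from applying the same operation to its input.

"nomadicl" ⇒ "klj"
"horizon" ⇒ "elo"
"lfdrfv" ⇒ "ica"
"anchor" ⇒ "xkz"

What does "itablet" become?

fqx

The transformation: shift every letter 3 places backward in the alphabet (wrapping around), then keep only the first 3 characters.
For "itablet" the result is "fqx".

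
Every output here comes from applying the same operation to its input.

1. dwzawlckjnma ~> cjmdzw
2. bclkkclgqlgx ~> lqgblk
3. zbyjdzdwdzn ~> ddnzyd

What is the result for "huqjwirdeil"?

The transformation: keep every other character starting from the first (positions 1st, 3rd, 5th, ...), then move the first 3 characters to the end (rotate left by 3).
Applying both steps to "huqjwirdeil": "hqwrel", then "relhqw".

relhqw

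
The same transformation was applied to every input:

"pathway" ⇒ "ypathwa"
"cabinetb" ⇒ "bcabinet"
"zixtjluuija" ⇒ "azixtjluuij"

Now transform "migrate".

emigrat

In each case the input is transformed by: move the last character to the front.
For "migrate" the result is "emigrat".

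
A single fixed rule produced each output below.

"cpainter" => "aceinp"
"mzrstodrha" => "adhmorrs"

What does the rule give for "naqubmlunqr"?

The transformation: sort the characters into alphabetical order, then delete the last 2 characters.
Applying both steps to "naqubmlunqr": "ablmnnqqruu", then "ablmnnqqr".

ablmnnqqr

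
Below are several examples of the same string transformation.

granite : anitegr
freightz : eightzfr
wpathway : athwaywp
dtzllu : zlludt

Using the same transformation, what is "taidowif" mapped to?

idowifta

The pattern: move the first 2 characters to the end (rotate left by 2).
"taidowif" → "idowifta".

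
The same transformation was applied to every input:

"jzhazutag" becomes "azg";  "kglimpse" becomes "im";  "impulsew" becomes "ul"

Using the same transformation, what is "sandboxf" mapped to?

db

The pattern: swap each adjacent pair of characters (1↔2, 3↔4, ...), then keep one character in every 3, starting at position 3 (positions 3rd, 6th, 9th, ...).
For "sandboxf" the result is "db".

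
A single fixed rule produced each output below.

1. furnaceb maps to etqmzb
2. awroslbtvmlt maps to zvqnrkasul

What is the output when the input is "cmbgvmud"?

blaful

Rule — delete the last 2 characters, then shift every letter 1 place backward in the alphabet (wrapping around).
"cmbgvmud" → "cmbgvm" → "blaful".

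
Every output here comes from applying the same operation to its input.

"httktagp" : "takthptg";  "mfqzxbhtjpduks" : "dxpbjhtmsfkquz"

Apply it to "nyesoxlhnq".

hsloxnqyne

Rule — take characters alternately from the front and the back (1st, last, 2nd, 2nd-last, ...), then swap the front and back halves of the string.
Applying that to "nyesoxlhnq" gives "hsloxnqyne".
(Check on "httktagp": → "hptgtakt" → "takthptg" ✓)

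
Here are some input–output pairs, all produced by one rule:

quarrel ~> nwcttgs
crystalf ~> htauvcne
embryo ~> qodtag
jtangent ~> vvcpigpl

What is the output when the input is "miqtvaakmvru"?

wksvxccmoxto

The transformation: shift every letter 2 places forward in the alphabet (wrapping around), then swap the first and last characters.
"miqtvaakmvru" → "oksvxccmoxtw" → "wksvxccmoxto".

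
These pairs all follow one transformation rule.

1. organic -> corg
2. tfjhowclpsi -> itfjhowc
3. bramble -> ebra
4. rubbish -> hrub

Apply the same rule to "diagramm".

The pattern: move the last character to the front, then delete the last 3 characters.
Applying both steps to "diagramm": "mdiagram", then "mdiag".
(Check on "bramble": → "ebrambl" → "ebra" ✓)

mdiag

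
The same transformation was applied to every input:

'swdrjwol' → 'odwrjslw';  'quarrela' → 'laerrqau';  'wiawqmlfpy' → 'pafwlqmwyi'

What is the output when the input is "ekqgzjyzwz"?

wqzgyzjezk

The pattern: take characters alternately from the front and the back (1st, last, 2nd, 2nd-last, ...), then move the first 3 characters to the end (rotate left by 3).
Working it through for "ekqgzjyzwz": intermediate "ezkwqzgyzj", final "wqzgyzjezk".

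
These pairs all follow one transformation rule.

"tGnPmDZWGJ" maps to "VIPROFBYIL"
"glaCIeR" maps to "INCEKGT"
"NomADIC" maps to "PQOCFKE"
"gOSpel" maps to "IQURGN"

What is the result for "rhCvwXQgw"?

The transformation: shift every letter 2 places forward in the alphabet (wrapping around), then convert every letter to uppercase.
Applying both steps to "rhCvwXQgw": "tjExyZSiy", then "TJEXYZSIY".
(Check on "NomADIC": → "PqoCFKE" → "PQOCFKE" ✓)

TJEXYZSIY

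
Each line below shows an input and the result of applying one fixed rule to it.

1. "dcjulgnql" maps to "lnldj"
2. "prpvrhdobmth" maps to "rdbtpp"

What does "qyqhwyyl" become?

Rule — keep every other character starting from the first (positions 1st, 3rd, 5th, ...), then move the first 2 characters to the end (rotate left by 2).
"qyqhwyyl" → "qqwy" → "wyqq".

wyqq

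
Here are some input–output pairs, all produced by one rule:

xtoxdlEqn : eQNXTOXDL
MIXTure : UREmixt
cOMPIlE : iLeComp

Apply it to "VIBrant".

ANTvibR

The transformation: move the last 3 characters to the front (rotate right by 3), then flip the case of every letter.
Applying both steps to "VIBrant": "antVIBr", then "ANTvibR".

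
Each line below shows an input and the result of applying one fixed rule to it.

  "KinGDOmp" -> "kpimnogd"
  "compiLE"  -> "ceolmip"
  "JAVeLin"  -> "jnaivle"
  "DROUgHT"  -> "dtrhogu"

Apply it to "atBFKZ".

aztkbf

What's happening: take characters alternately from the front and the back (1st, last, 2nd, 2nd-last, ...), then convert every letter to lowercase.
Applying both steps to "atBFKZ": "aZtKBF", then "aztkbf".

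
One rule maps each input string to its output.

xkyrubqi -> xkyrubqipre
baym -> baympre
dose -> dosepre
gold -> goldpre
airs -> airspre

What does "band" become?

bandpre

The pattern: append "pre".
For "band" the result is "bandpre".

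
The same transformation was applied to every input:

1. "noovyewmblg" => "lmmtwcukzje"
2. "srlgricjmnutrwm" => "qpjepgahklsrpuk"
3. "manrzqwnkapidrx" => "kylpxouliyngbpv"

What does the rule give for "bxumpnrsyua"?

zvsknlpqwsy

The rule is to shift every letter 2 places backward in the alphabet (wrapping around).
For "bxumpnrsyua" the result is "zvsknlpqwsy".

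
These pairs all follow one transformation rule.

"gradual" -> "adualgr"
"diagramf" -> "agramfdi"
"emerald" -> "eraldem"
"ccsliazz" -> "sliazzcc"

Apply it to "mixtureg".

xturegmi

What's happening: move the first 2 characters to the end (rotate left by 2).
Applying that to "mixtureg" gives "xturegmi".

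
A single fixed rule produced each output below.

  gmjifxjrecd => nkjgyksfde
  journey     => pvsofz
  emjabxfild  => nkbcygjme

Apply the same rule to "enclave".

Rule — delete the first character, then shift every letter 1 place forward in the alphabet (wrapping around).
Starting from "enclave": after the first operation, "nclave"; after the second, "odmbwf".

odmbwf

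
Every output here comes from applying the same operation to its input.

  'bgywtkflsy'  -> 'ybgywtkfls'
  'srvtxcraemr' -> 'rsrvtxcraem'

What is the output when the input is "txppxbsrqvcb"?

Looking at the pairs, the operation is to move the last character to the front.
"txppxbsrqvcb" → "btxppxbsrqvc".

btxppxbsrqvc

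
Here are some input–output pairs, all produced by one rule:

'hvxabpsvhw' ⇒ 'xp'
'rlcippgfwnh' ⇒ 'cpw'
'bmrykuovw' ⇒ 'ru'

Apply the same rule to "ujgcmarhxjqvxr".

The rule is to delete the last 2 characters, then keep one character in every 3, starting at position 3 (positions 3rd, 6th, 9th, ...).
Applying both steps to "ujgcmarhxjqvxr": "ujgcmarhxjqv", then "gaxv".

gaxv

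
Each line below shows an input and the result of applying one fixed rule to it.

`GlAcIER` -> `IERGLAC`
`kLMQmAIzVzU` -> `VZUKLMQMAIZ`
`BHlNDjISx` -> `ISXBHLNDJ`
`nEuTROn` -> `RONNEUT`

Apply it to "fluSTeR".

The pattern: move the last 3 characters to the front (rotate right by 3), then convert every letter to uppercase.
Working it through for "fluSTeR": intermediate "TeRfluS", final "TERFLUS".

TERFLUS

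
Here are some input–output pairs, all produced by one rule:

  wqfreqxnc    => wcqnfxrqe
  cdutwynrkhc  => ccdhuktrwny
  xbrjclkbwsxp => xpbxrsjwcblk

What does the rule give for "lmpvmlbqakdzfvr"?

Looking at the pairs, the operation is to take characters alternately from the front and the back (1st, last, 2nd, 2nd-last, ...).
Applying that to "lmpvmlbqakdzfvr" gives "lrmvpfvzmdlkbaq".

lrmvpfvzmdlkbaq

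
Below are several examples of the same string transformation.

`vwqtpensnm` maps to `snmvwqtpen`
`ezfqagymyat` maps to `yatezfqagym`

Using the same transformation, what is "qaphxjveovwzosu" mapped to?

osuqaphxjveovwz

Each output is the input with this applied: move the last 3 characters to the front (rotate right by 3).
So "qaphxjveovwzosu" becomes "osuqaphxjveovwz".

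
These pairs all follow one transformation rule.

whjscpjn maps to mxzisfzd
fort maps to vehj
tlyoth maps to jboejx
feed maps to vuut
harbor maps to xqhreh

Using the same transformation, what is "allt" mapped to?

qbbj

The rule is to shift every letter 10 places backward in the alphabet (wrapping around).
So "allt" becomes "qbbj".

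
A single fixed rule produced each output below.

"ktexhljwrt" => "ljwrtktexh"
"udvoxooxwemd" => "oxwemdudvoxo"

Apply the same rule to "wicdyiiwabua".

In each case the input is transformed by: swap the front and back halves of the string.
Applying that to "wicdyiiwabua" gives "iwabuawicdyi".

iwabuawicdyi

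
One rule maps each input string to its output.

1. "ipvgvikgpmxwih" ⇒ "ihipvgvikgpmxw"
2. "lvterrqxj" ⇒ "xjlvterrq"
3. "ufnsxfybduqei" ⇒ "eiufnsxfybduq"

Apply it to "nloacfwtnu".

Each output is the input with this applied: move the last 2 characters to the front (rotate right by 2).
Doing the same to "nloacfwtnu": "nunloacfwt".

nunloacfwt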